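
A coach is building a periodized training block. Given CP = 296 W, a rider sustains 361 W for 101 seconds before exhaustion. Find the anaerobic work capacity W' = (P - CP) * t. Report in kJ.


Excess power = 361 - 296 = 65 W
Work above CP = 65 * 101 = 6565 J
W' = 6.565 kJ

6.565 kJ


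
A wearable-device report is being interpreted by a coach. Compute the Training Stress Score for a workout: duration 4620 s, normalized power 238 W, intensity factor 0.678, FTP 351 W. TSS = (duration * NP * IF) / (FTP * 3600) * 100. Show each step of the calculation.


Product = 4620 * 238 * 0.678 = 745501.68
Base = 351 * 3600 = 1263600
TSS = 745501.68 / 1263600 * 100 = 59.0

59.0 TSS


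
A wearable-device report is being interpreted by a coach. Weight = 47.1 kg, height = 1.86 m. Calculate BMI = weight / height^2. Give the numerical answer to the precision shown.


height^2 = 1.86^2 = 3.4596
BMI = 47.1 / 3.4596 = 13.61 kg/m^2

13.61 kg/m^2


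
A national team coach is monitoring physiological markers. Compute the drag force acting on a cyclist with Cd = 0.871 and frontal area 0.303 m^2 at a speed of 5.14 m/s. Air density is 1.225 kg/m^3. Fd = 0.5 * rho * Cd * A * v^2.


Step 1: v^2 = 26.4196
Step 2: Fd = 0.5 * 1.225 * 0.871 * 0.303 * 26.4196
= 4.271 N

4.271 N


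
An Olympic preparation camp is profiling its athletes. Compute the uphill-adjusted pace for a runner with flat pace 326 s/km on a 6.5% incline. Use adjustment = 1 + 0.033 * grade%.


Adjustment factor = 1 + 0.033 * 6.5 = 1.2145
Grade-adjusted pace = 326 * 1.2145 = 395.93 s/km

395.93 s/km


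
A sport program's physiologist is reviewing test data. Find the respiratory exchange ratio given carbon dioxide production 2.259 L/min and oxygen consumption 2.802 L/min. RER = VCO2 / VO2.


VCO2 = 2.259 L/min
VO2 = 2.802 L/min
RER = 2.259 / 2.802 = 0.8062

0.8062


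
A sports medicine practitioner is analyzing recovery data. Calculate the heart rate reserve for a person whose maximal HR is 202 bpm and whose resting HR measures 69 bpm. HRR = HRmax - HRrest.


HRmax = 202 bpm
HRrest = 69 bpm
HRR = 202 - 69 = 133 bpm

133 bpm


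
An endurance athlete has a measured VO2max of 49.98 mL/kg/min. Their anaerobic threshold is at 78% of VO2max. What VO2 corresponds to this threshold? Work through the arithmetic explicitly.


Anaerobic threshold VO2 = VO2max * 78%
= 49.98 * 0.78
= 38.98 mL/kg/min

38.98 mL/kg/min


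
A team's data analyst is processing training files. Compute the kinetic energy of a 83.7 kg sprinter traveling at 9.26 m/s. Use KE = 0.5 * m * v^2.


Velocity squared = 85.7476
KE = 0.5 * 83.7 * 85.7476 = 3588.54 J

3588.54 J


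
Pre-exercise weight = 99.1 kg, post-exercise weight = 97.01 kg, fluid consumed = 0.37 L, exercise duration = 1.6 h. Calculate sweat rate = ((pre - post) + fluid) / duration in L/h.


Weight loss = 99.1 - 97.01 = 2.09 kg (approx L)
Total sweat = 2.09 + 0.37 = 2.46 L
Sweat rate = 2.46 / 1.6 = 1.538 L/h

1.538 L/h


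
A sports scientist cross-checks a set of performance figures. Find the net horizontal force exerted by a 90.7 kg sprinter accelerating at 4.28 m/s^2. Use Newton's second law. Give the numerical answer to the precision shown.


Newton's second law: F = m * a
F = 90.7 * 4.28 = 388.2 N

388.2 N


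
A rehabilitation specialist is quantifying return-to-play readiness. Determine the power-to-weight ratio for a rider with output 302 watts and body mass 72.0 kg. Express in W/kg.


P/W = 302 / 72.0 = 4.194 W/kg

4.194 W/kg


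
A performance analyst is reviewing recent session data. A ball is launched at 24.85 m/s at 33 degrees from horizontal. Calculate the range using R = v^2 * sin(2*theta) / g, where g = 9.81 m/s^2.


sin(2 * 33) = sin(66) = 0.913545
v^2 = 24.85^2 = 617.5225
R = 617.5225 * 0.913545 / 9.81
= 57.506 m

57.506 m


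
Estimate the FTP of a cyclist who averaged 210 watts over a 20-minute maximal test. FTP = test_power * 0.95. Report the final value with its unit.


FTP = 210 * 0.95 = 199.5 W

199.5 W


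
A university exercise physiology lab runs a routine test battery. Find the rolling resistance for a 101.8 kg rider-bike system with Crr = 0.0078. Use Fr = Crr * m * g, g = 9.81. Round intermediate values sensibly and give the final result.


m * g = 101.8 * 9.81 = 998.658 N
Fr = 0.0078 * 998.658 = 7.79 N

7.79 N


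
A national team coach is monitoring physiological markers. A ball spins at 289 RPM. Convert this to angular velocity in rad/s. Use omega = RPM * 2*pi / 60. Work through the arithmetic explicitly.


omega = 289 * 2 * pi / 60
= 289 * 6.28318531 / 60
= 1815.841 / 60
= 30.264 rad/s

30.264 rad/s


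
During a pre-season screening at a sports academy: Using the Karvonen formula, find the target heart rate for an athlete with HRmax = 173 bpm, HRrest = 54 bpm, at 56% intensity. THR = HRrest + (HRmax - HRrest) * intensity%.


HRR = 173 - 54 = 119
THR = 54 + 119 * 0.56
= 54 + 66.64
= 120.64 bpm

120.64 bpm


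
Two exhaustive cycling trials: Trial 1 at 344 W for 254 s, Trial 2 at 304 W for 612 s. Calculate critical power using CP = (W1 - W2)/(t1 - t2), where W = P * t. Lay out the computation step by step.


W1 = 344 * 254 = 87376 J
W2 = 304 * 612 = 186048 J
CP = (87376 - 186048) / (254 - 612)
= -98672 / -358
= 275.62 W

275.62 W


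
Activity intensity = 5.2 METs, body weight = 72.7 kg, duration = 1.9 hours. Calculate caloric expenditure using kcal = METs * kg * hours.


kcal = 5.2 * 72.7 * 1.9
= 378.04 * 1.9
= 718.28 kcal

718.28 kcal


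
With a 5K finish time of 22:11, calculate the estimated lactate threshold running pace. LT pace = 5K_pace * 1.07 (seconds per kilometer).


Race duration = 1331 s for 5 km
Average pace = 1331 / 5 = 266.2 s/km
LT pace = 266.2 * 1.07
= 284.83 s/km

284.83 s/km


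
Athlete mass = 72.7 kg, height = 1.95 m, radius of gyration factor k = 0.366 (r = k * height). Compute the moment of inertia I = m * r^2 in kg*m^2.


r = k * height = 0.366 * 1.95 = 0.7137 m
r^2 = 0.7137^2 = 0.509368
I = 72.7 * 0.509368 = 37.031 kg*m^2

37.031 kg*m^2


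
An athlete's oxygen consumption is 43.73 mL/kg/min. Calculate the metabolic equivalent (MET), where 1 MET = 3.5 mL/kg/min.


MET = VO2 / 3.5
= 43.73 / 3.5
= 12.49 METs

12.49 METs


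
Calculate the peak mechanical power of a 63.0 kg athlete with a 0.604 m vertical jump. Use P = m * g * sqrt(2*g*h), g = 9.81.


First, sqrt(2gh) = sqrt(2 * 9.81 * 0.604)
= sqrt(11.85048) = 3.442453 m/s
Power = 63.0 * 9.81 * 3.442453 = 2127.54 W

2127.54 W


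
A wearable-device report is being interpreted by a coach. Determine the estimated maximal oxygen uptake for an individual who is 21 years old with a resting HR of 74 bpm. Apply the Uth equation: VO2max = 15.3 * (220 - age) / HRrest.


HRmax = 220 - 21 = 199
VO2max = 15.3 * (199 / 74)
= 15.3 * 2.6892
= 41.14 mL/kg/min

41.14 mL/kg/min


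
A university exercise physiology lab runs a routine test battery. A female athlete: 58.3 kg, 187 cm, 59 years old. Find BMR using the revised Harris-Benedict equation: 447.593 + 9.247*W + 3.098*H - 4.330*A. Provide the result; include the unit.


Intercept = 447.593
Weight contribution = 9.247 * 58.3 = 539.1001
Height contribution = 3.098 * 187 = 579.326
Age contribution = 4.33 * 59 = 255.47
BMR = 447.593 + 539.1001 + 579.326 - 255.47
= 1310.55 kcal/day

1310.55 kcal/day


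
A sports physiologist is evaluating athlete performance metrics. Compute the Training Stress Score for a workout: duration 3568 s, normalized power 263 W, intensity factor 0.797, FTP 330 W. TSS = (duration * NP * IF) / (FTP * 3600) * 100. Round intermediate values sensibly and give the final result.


Product = 3568 * 263 * 0.797 = 747892.048
Base = 330 * 3600 = 1188000
TSS = 747892.048 / 1188000 * 100 = 62.95

62.95 TSS


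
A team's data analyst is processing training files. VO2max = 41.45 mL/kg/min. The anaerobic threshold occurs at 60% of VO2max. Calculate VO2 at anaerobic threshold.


AT fraction = 60 / 100 = 0.6
AT VO2 = 41.45 * 0.6
= 24.87 mL/kg/min

24.87 mL/kg/min


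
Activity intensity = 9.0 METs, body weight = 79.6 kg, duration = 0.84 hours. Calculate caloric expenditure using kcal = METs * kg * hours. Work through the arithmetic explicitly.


kcal = 9.0 * 79.6 * 0.84
= 716.4 * 0.84
= 601.78 kcal

601.78 kcal


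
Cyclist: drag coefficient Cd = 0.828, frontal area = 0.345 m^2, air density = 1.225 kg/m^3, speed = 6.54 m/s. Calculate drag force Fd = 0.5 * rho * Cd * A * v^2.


v^2 = 6.54^2 = 42.7716
Fd = 0.5 * 1.225 * 0.828 * 0.345 * 42.7716
= 7.484 N

7.484 N


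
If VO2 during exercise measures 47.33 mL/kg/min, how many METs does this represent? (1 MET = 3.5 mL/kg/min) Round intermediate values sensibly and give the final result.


METs = VO2 / 3.5 = 47.33 / 3.5 = 13.52

13.52 METs


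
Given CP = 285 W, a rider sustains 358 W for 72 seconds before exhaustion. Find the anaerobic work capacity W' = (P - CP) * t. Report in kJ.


Excess power = 358 - 285 = 73 W
Work above CP = 73 * 72 = 5256 J
W' = 5.256 kJ

5.256 kJ


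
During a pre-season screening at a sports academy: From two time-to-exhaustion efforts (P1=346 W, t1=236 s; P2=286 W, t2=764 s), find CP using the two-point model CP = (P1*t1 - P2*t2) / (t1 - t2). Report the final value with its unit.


Work in trial 1 = 81656 J
Work in trial 2 = 218504 J
Delta work = -136848 J
Delta time = -528 s
CP = -136848 / -528 = 259.18 W

259.18 W


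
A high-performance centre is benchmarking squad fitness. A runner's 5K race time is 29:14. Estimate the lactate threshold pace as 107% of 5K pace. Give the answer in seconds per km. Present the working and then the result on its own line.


Total race time = 29*60 + 14 = 1754 seconds
5K pace = 1754 / 5 = 350.8 sec/km
LT pace = 350.8 * 1.07 = 375.36 sec/km

375.36 s/km


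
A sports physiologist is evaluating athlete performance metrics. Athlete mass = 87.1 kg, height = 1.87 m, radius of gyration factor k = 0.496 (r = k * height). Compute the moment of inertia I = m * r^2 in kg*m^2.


r = k * height = 0.496 * 1.87 = 0.92752 m
r^2 = 0.92752^2 = 0.860293
I = 87.1 * 0.860293 = 74.932 kg*m^2

74.932 kg*m^2


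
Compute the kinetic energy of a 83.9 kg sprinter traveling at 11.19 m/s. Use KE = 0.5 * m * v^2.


Velocity squared = 125.2161
KE = 0.5 * 83.9 * 125.2161 = 5252.82 J

5252.82 J


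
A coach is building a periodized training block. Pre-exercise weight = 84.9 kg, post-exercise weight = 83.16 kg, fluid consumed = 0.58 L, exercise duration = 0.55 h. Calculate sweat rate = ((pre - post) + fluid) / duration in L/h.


Weight loss = 84.9 - 83.16 = 1.74 kg (approx L)
Total sweat = 1.74 + 0.58 = 2.32 L
Sweat rate = 2.32 / 0.55 = 4.218 L/h

4.218 L/h


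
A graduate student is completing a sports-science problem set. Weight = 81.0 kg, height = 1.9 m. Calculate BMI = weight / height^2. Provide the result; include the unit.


height^2 = 1.9^2 = 3.61
BMI = 81.0 / 3.61 = 22.44 kg/m^2

22.44 kg/m^2


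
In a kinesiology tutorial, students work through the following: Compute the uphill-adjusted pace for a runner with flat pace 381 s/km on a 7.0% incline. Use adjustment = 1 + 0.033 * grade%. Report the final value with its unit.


Adjustment factor = 1 + 0.033 * 7.0 = 1.231
Grade-adjusted pace = 381 * 1.231 = 469.01 s/km

469.01 s/km


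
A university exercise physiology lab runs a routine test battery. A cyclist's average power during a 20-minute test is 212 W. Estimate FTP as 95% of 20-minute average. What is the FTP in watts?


FTP = 20-min power * 0.95
= 212 * 0.95
= 201.4 W

201.4 W


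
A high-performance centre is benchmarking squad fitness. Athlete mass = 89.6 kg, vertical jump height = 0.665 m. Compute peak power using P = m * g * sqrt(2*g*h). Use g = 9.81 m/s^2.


sqrt(2 * 9.81 * 0.665) = sqrt(13.0473) = 3.612105 m/s
P = 89.6 * 9.81 * 3.612105
= 3174.95 W

3174.95 W


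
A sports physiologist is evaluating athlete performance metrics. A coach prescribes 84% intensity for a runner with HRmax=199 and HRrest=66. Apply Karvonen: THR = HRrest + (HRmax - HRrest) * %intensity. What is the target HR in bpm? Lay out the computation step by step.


Heart rate reserve = 199 - 66 = 133
Intensity fraction = 84 / 100 = 0.84
THR = 66 + 133 * 0.84 = 177.72 bpm

177.72 bpm


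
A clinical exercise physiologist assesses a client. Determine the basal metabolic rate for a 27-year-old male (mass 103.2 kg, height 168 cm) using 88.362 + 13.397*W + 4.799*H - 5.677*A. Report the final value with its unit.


BMR = 88.362 + 13.397*103.2 + 4.799*168 - 5.677*27
= 2123.89 kcal/day

2123.89 kcal/day


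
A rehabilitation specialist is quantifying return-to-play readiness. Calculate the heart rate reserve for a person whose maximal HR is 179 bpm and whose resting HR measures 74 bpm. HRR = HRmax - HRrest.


HRmax = 179 bpm
HRrest = 74 bpm
HRR = 179 - 74 = 105 bpm

105 bpm


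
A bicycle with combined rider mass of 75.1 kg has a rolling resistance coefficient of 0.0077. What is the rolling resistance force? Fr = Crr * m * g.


Fr = 0.0077 * 75.1 * 9.81
= 0.57827 * 9.81
= 5.673 N

5.673 N


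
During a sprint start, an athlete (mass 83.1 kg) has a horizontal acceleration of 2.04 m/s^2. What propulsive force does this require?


Propulsive force = mass * acceleration
= 83.1 kg * 2.04 m/s^2
= 169.52 N

169.52 N


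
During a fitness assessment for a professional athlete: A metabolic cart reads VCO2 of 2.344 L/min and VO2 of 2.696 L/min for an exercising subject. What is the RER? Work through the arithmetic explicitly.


RER = VCO2 / VO2 = 2.344 / 2.696 = 0.8694

0.8694


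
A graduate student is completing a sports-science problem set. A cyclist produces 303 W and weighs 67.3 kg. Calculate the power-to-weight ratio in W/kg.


P/W = power / mass
= 303 / 67.3
= 4.502 W/kg

4.502 W/kg


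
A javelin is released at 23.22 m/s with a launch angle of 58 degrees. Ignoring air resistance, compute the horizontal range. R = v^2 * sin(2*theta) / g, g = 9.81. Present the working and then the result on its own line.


Launch speed squared = 539.1684
sin(2 * 58 deg) = 0.898794
Range = 539.1684 * 0.898794 / 9.81
= 49.399 m

49.399 m


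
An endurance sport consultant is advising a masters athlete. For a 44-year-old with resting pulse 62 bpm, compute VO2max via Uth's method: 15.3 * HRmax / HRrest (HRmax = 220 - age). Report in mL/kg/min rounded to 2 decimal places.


Step 1: HRmax = 220 - 44 = 176 bpm
Step 2: Ratio = 176 / 62 = 2.8387
Step 3: VO2max = 15.3 * 2.8387 = 43.43 mL/kg/min

43.43 mL/kg/min


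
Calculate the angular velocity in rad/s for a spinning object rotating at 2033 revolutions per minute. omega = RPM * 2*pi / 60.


omega = RPM * 2*pi / 60
= 2033 * 6.28318531 / 60
= 212.895 rad/s

212.895 rad/s


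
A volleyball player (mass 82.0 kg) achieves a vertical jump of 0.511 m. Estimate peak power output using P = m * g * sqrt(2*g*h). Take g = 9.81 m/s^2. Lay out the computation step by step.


2 * g * h = 2 * 9.81 * 0.511 = 10.02582
sqrt(10.02582) = 3.166358 m/s
P = 82.0 * 9.81 * 3.166358 = 2547.08 W

2547.08 W


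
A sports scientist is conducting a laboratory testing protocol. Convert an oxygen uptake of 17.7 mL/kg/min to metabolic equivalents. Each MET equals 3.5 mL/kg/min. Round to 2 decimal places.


One MET = 3.5 mL/kg/min
Number of METs = 17.7 / 3.5
= 5.06 METs

5.06 METs


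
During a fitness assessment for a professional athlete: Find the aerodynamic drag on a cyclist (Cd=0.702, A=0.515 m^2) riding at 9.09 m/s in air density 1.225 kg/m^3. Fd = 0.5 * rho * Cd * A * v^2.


Fd = 0.5 * 1.225 * 0.702 * 0.515 * 9.09^2
= 0.5 * 1.225 * 0.702 * 0.515 * 82.6281
= 18.297 N

18.297 N


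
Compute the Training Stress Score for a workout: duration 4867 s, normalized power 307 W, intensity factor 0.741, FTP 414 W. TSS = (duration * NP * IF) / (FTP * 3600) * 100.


Product = 4867 * 307 * 0.741 = 1107179.229
Base = 414 * 3600 = 1490400
TSS = 1107179.229 / 1490400 * 100 = 74.29

74.29 TSS


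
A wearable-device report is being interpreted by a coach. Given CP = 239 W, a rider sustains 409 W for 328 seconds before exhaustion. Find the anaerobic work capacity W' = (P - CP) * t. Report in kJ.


Excess power = 409 - 239 = 170 W
Work above CP = 170 * 328 = 55760 J
W' = 55.76 kJ

55.76 kJ


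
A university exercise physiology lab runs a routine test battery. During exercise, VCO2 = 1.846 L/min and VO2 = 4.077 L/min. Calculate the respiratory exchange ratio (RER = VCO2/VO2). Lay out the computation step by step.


RER = VCO2 / VO2
= 1.846 / 4.077
= 0.4528

0.4528


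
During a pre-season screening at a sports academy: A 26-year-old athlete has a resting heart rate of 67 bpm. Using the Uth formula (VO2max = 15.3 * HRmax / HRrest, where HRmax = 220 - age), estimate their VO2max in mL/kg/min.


HRmax = 220 - 26 = 194 bpm
Ratio = HRmax / HRrest = 194 / 67 = 2.8955
VO2max = 15.3 * 2.8955 = 44.3 mL/kg/min

44.3 mL/kg/min


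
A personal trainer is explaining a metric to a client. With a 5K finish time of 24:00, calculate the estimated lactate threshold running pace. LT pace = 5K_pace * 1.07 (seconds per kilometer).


Race duration = 1440 s for 5 km
Average pace = 1440 / 5 = 288.0 s/km
LT pace = 288.0 * 1.07
= 308.16 s/km

308.16 s/km


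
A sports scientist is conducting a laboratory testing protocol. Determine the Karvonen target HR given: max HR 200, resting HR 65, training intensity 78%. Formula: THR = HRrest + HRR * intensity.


HRR = HRmax - HRrest = 200 - 65 = 135
THR = 65 + 135 * 0.78
= 170.3 bpm

170.3 bpm


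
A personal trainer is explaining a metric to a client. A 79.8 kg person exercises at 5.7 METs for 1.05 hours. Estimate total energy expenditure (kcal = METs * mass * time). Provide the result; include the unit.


Energy = METs * mass(kg) * time(h)
= 5.7 * 79.8 * 1.05
= 477.6 kcal

477.6 kcal


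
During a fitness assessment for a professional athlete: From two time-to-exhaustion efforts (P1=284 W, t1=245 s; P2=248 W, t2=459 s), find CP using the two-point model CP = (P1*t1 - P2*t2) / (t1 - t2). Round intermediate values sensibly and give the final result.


Work in trial 1 = 69580 J
Work in trial 2 = 113832 J
Delta work = -44252 J
Delta time = -214 s
CP = -44252 / -214 = 206.79 W

206.79 W


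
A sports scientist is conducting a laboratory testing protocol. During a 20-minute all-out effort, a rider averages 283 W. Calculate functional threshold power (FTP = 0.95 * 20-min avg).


FTP = 0.95 * 283
= 268.85 W

268.85 W


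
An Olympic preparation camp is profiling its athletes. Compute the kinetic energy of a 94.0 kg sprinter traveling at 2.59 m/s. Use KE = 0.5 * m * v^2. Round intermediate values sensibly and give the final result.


Velocity squared = 6.7081
KE = 0.5 * 94.0 * 6.7081 = 315.28 J

315.28 J


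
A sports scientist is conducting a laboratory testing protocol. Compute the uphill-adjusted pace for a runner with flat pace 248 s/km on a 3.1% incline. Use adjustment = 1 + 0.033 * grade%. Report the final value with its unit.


Adjustment factor = 1 + 0.033 * 3.1 = 1.1023
Grade-adjusted pace = 248 * 1.1023 = 273.37 s/km

273.37 s/km


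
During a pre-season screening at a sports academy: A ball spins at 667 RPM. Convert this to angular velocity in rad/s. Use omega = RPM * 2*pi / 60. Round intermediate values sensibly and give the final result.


omega = 667 * 2 * pi / 60
= 667 * 6.28318531 / 60
= 4190.885 / 60
= 69.848 rad/s

69.848 rad/s


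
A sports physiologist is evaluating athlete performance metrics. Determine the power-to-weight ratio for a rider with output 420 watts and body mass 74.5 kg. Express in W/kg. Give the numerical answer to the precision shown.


P/W = 420 / 74.5 = 5.638 W/kg

5.638 W/kg


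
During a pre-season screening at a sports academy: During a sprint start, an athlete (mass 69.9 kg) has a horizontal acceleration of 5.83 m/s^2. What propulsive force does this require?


Propulsive force = mass * acceleration
= 69.9 kg * 5.83 m/s^2
= 407.52 N

407.52 N


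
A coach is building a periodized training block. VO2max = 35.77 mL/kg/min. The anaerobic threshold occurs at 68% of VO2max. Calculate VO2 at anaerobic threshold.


AT fraction = 68 / 100 = 0.68
AT VO2 = 35.77 * 0.68
= 24.32 mL/kg/min

24.32 mL/kg/min


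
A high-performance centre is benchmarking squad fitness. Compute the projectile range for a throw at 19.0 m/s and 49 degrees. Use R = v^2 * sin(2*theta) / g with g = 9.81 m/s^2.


Two times the angle = 98 degrees
sin(98) = 0.990268
R = 361.0 * 0.990268 / 9.81 = 36.441 m

36.441 m


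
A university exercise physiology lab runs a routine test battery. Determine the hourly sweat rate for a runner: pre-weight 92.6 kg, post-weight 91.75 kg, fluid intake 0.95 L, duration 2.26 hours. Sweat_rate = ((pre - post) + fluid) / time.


Mass lost = 92.6 - 91.75 = 0.85 kg
Add fluid consumed: 0.85 + 0.95 = 1.8 L total sweat
Sweat rate = 1.8 / 2.26 = 0.796 L/h

0.796 L/h


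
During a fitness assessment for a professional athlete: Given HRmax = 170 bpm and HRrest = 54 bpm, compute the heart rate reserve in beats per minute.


Heart rate reserve = maximum HR minus resting HR
HRR = 170 - 54 = 116 bpm

116 bpm


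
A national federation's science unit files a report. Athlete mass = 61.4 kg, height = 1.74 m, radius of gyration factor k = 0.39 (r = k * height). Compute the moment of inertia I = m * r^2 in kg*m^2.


r = k * height = 0.39 * 1.74 = 0.6786 m
r^2 = 0.6786^2 = 0.460498
I = 61.4 * 0.460498 = 28.275 kg*m^2

28.275 kg*m^2


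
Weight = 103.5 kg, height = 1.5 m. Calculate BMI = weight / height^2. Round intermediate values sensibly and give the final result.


height^2 = 1.5^2 = 2.25
BMI = 103.5 / 2.25 = 46.0 kg/m^2

46.0 kg/m^2


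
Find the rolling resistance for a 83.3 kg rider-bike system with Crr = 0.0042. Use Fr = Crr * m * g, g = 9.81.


m * g = 83.3 * 9.81 = 817.173 N
Fr = 0.0042 * 817.173 = 3.432 N

3.432 N


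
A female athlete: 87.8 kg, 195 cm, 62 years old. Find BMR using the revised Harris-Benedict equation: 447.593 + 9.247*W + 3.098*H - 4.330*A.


Intercept = 447.593
Weight contribution = 9.247 * 87.8 = 811.8866
Height contribution = 3.098 * 195 = 604.11
Age contribution = 4.33 * 62 = 268.46
BMR = 447.593 + 811.8866 + 604.11 - 268.46
= 1595.13 kcal/day

1595.13 kcal/day


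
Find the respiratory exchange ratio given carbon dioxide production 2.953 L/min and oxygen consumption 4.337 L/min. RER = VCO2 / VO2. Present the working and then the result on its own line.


VCO2 = 2.953 L/min
VO2 = 4.337 L/min
RER = 2.953 / 4.337 = 0.6809

0.6809


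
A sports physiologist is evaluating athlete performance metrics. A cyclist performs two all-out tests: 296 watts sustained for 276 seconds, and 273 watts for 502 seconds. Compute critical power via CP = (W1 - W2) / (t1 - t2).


W1 = P1 * t1 = 296 * 276 = 81696 J
W2 = P2 * t2 = 273 * 502 = 137046 J
CP = (81696 - 137046) / (276 - 502)
= 244.91 W

244.91 W


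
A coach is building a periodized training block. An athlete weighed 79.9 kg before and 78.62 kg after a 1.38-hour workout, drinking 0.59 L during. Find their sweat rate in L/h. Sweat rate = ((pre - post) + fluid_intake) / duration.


Body mass change = 1.28 kg
Total sweat loss = 1.28 + 0.59 = 1.87 L
Rate = 1.87 / 1.38 = 1.355 L/h

1.355 L/h


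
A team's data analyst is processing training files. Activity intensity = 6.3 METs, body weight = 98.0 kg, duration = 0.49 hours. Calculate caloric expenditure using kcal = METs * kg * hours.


kcal = 6.3 * 98.0 * 0.49
= 617.4 * 0.49
= 302.53 kcal

302.53 kcal


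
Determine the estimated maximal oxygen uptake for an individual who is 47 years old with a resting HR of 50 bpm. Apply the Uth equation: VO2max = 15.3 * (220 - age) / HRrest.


HRmax = 220 - 47 = 173
VO2max = 15.3 * (173 / 50)
= 15.3 * 3.46
= 52.94 mL/kg/min

52.94 mL/kg/min


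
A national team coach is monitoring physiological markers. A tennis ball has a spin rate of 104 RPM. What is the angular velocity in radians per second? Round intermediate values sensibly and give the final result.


Convert RPM to rad/s: multiply by 2*pi and divide by 60
omega = 104 * 2 * pi / 60
= 10.891 rad/s

10.891 rad/s


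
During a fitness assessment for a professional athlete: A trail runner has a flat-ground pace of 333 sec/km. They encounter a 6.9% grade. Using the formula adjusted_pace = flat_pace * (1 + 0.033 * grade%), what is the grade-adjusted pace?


Grade factor = 1 + 0.033 * 6.9 = 1.2277
Adjusted = 333 * 1.2277 = 408.82 sec/km

408.82 s/km


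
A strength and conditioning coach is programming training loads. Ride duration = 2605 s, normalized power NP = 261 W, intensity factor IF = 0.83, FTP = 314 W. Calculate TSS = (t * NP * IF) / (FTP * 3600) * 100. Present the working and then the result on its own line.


Numerator = 2605 * 261 * 0.83 = 564321.15
Denominator = 314 * 3600 = 1130400
TSS = 564321.15 / 1130400 * 100
= 49.92

49.92 TSS


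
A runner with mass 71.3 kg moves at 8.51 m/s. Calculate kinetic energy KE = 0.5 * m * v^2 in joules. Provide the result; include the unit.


v^2 = 8.51^2 = 72.4201
KE = 0.5 * 71.3 * 72.4201
= 2581.78 J

2581.78 J


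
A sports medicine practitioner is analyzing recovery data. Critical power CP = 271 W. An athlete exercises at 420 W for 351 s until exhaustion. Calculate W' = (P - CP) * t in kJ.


P - CP = 420 - 271 = 149 W
W' = 149 * 351 = 52299 J
= 52299 / 1000 = 52.299 kJ

52.299 kJ


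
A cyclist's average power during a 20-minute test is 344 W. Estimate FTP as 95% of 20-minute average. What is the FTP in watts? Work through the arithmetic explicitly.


FTP = 20-min power * 0.95
= 344 * 0.95
= 326.8 W

326.8 W


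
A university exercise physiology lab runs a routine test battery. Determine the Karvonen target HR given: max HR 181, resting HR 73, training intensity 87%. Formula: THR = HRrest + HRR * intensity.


HRR = HRmax - HRrest = 181 - 73 = 108
THR = 73 + 108 * 0.87
= 166.96 bpm

166.96 bpm


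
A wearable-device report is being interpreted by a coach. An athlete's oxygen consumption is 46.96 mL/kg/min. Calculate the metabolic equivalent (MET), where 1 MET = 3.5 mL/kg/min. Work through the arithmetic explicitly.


MET = VO2 / 3.5
= 46.96 / 3.5
= 13.42 METs

13.42 METs


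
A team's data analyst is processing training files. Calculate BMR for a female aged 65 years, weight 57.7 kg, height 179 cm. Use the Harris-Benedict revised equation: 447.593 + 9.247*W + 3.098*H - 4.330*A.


Substituting values:
W term = 9.247 * 57.7 = 533.5519
H term = 3.098 * 179 = 554.542
A term = 4.330 * 65 = 281.45
BMR = 1254.24 kcal/day

1254.24 kcal/day


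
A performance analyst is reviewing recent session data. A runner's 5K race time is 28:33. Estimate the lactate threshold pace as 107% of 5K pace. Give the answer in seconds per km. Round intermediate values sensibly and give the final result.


Total race time = 28*60 + 33 = 1713 seconds
5K pace = 1713 / 5 = 342.6 sec/km
LT pace = 342.6 * 1.07 = 366.58 sec/km

366.58 s/km


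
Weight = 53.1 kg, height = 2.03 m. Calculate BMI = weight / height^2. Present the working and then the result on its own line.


height^2 = 2.03^2 = 4.1209
BMI = 53.1 / 4.1209 = 12.89 kg/m^2

12.89 kg/m^2


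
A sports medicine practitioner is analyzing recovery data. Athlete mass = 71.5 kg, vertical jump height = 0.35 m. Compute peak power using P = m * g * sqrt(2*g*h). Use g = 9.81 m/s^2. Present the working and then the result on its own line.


sqrt(2 * 9.81 * 0.35) = sqrt(6.867) = 2.620496 m/s
P = 71.5 * 9.81 * 2.620496
= 1838.06 W

1838.06 W


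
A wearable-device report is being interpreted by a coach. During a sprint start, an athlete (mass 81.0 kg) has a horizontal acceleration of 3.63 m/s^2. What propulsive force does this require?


Propulsive force = mass * acceleration
= 81.0 kg * 3.63 m/s^2
= 294.03 N

294.03 N


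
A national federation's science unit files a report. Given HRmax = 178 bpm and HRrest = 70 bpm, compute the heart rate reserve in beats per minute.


Heart rate reserve = maximum HR minus resting HR
HRR = 178 - 70 = 108 bpm

108 bpm


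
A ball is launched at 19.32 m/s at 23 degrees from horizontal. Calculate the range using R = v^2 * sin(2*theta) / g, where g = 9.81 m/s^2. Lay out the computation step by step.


sin(2 * 23) = sin(46) = 0.71934
v^2 = 19.32^2 = 373.2624
R = 373.2624 * 0.71934 / 9.81
= 27.37 m

27.37 m


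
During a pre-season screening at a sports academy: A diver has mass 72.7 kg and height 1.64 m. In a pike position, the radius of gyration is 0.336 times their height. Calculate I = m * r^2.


r = 0.336 * 1.64 = 0.55104 m
I = m * r^2 = 72.7 * 0.303645 = 22.075 kg*m^2

22.075 kg*m^2


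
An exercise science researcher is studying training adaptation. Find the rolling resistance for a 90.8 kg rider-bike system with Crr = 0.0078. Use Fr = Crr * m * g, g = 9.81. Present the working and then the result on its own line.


m * g = 90.8 * 9.81 = 890.748 N
Fr = 0.0078 * 890.748 = 6.948 N

6.948 N


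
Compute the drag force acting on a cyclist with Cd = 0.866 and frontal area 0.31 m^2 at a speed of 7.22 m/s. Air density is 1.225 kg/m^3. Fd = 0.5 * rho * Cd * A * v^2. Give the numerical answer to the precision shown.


Step 1: v^2 = 52.1284
Step 2: Fd = 0.5 * 1.225 * 0.866 * 0.31 * 52.1284
= 8.572 N

8.572 N


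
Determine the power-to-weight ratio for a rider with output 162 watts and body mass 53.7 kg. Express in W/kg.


P/W = 162 / 53.7 = 3.017 W/kg

3.017 W/kg


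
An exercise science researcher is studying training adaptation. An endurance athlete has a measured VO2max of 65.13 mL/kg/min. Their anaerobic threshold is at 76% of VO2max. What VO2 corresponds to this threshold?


Anaerobic threshold VO2 = VO2max * 76%
= 65.13 * 0.76
= 49.5 mL/kg/min

49.5 mL/kg/min


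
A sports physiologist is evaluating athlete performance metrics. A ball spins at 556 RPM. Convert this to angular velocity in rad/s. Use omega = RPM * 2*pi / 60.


omega = 556 * 2 * pi / 60
= 556 * 6.28318531 / 60
= 3493.451 / 60
= 58.224 rad/s

58.224 rad/s


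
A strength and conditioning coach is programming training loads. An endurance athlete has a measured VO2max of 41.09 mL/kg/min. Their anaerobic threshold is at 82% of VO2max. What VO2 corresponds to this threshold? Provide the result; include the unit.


Anaerobic threshold VO2 = VO2max * 82%
= 41.09 * 0.82
= 33.69 mL/kg/min

33.69 mL/kg/min


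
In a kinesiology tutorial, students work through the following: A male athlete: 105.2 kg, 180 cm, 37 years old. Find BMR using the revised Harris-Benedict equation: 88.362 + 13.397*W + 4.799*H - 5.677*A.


Intercept = 88.362
Weight contribution = 13.397 * 105.2 = 1409.3644
Height contribution = 4.799 * 180 = 863.82
Age contribution = 5.677 * 37 = 210.049
BMR = 88.362 + 1409.3644 + 863.82 - 210.049
= 2151.5 kcal/day

2151.5 kcal/day


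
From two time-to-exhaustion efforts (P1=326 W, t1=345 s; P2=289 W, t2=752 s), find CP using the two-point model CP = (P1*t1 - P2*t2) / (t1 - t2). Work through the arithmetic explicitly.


Work in trial 1 = 112470 J
Work in trial 2 = 217328 J
Delta work = -104858 J
Delta time = -407 s
CP = -104858 / -407 = 257.64 W

257.64 W


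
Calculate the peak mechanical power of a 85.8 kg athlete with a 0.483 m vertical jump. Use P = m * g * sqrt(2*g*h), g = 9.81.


First, sqrt(2gh) = sqrt(2 * 9.81 * 0.483)
= sqrt(9.47646) = 3.078386 m/s
Power = 85.8 * 9.81 * 3.078386 = 2591.07 W

2591.07 W


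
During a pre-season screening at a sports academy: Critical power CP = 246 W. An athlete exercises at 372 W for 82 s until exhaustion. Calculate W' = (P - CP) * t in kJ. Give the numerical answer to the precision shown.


P - CP = 372 - 246 = 126 W
W' = 126 * 82 = 10332 J
= 10332 / 1000 = 10.332 kJ

10.332 kJ


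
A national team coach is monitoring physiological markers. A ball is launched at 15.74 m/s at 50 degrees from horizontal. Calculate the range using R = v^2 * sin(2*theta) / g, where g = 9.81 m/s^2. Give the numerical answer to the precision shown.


sin(2 * 50) = sin(100) = 0.984808
v^2 = 15.74^2 = 247.7476
R = 247.7476 * 0.984808 / 9.81
= 24.871 m

24.871 m


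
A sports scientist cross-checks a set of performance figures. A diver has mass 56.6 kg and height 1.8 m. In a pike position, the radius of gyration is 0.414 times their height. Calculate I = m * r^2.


r = 0.414 * 1.8 = 0.7452 m
I = m * r^2 = 56.6 * 0.555323 = 31.431 kg*m^2

31.431 kg*m^2


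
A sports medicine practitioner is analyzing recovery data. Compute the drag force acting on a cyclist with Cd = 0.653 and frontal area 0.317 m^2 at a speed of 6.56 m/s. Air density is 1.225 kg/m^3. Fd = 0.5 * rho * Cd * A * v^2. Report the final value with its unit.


Step 1: v^2 = 43.0336
Step 2: Fd = 0.5 * 1.225 * 0.653 * 0.317 * 43.0336
= 5.456 N

5.456 N


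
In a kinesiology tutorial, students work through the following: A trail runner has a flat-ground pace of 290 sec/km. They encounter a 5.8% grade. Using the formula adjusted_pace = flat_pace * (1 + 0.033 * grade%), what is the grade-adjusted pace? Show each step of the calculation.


Grade factor = 1 + 0.033 * 5.8 = 1.1914
Adjusted = 290 * 1.1914 = 345.51 sec/km

345.51 s/km


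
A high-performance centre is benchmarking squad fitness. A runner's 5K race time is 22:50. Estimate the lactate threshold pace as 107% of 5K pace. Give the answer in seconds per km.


Total race time = 22*60 + 50 = 1370 seconds
5K pace = 1370 / 5 = 274.0 sec/km
LT pace = 274.0 * 1.07 = 293.18 sec/km

293.18 s/km


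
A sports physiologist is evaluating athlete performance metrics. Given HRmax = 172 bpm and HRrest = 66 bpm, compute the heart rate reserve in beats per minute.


Heart rate reserve = maximum HR minus resting HR
HRR = 172 - 66 = 106 bpm

106 bpm


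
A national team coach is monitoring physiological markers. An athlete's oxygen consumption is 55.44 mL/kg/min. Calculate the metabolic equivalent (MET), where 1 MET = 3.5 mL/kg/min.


MET = VO2 / 3.5
= 55.44 / 3.5
= 15.84 METs

15.84 METs


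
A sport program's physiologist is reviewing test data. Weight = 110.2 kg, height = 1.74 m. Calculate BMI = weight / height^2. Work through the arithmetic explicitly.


height^2 = 1.74^2 = 3.0276
BMI = 110.2 / 3.0276 = 36.4 kg/m^2

36.4 kg/m^2


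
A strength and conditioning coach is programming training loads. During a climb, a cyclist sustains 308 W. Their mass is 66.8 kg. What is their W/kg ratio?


Power-to-weight = 308 W / 66.8 kg
= 4.611 W/kg

4.611 W/kg


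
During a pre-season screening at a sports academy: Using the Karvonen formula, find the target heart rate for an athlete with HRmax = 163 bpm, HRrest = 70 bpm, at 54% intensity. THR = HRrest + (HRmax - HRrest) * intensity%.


HRR = 163 - 70 = 93
THR = 70 + 93 * 0.54
= 70 + 50.22
= 120.22 bpm

120.22 bpm


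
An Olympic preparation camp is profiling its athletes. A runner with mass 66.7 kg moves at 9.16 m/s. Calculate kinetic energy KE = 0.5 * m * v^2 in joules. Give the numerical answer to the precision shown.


v^2 = 9.16^2 = 83.9056
KE = 0.5 * 66.7 * 83.9056
= 2798.25 J

2798.25 J


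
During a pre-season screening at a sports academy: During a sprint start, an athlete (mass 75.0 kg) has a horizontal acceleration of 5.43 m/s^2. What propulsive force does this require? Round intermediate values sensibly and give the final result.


Propulsive force = mass * acceleration
= 75.0 kg * 5.43 m/s^2
= 407.25 N

407.25 N


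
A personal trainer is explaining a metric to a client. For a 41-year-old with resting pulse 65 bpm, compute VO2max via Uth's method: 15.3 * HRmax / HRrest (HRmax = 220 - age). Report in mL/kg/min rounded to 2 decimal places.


Step 1: HRmax = 220 - 41 = 179 bpm
Step 2: Ratio = 179 / 65 = 2.7538
Step 3: VO2max = 15.3 * 2.7538 = 42.13 mL/kg/min

42.13 mL/kg/min


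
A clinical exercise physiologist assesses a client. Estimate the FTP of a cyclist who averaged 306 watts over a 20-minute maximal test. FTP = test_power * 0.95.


FTP = 306 * 0.95 = 290.7 W

290.7 W


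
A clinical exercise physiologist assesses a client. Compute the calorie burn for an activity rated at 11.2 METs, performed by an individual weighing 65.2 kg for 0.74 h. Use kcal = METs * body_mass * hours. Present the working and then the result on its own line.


Product of METs and mass = 11.2 * 65.2 = 730.24
Total kcal = 730.24 * 0.74 = 540.38 kcal

540.38 kcal


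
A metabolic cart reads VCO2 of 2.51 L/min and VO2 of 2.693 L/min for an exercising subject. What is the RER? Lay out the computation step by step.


RER = VCO2 / VO2 = 2.51 / 2.693 = 0.932

0.932


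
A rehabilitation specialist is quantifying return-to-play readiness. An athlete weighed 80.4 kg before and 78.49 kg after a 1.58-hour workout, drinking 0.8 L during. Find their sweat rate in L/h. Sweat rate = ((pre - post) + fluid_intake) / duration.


Body mass change = 1.91 kg
Total sweat loss = 1.91 + 0.8 = 2.71 L
Rate = 2.71 / 1.58 = 1.715 L/h

1.715 L/h


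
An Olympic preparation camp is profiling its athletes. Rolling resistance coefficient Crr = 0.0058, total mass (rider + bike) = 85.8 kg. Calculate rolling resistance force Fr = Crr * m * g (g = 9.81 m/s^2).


Fr = Crr * m * g
= 0.0058 * 85.8 * 9.81
= 4.882 N

4.882 N


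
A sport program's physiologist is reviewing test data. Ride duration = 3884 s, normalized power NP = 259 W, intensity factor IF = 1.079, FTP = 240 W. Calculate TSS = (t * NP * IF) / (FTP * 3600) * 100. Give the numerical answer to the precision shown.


Numerator = 3884 * 259 * 1.079 = 1085426.524
Denominator = 240 * 3600 = 864000
TSS = 1085426.524 / 864000 * 100
= 125.63

125.63 TSS


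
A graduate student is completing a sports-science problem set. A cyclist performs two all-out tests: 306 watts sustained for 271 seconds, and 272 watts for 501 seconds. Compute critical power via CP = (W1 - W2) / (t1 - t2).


W1 = P1 * t1 = 306 * 271 = 82926 J
W2 = P2 * t2 = 272 * 501 = 136272 J
CP = (82926 - 136272) / (271 - 501)
= 231.94 W

231.94 W


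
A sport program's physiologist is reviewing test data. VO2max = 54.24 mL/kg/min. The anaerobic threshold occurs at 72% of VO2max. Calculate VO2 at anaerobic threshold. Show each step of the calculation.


AT fraction = 72 / 100 = 0.72
AT VO2 = 54.24 * 0.72
= 39.05 mL/kg/min

39.05 mL/kg/min


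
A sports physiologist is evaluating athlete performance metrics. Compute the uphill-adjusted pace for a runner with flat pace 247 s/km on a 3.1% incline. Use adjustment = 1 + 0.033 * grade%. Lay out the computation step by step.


Adjustment factor = 1 + 0.033 * 3.1 = 1.1023
Grade-adjusted pace = 247 * 1.1023 = 272.27 s/km

272.27 s/km


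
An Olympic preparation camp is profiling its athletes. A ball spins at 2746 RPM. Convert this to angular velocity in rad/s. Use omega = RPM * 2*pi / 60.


omega = 2746 * 2 * pi / 60
= 2746 * 6.28318531 / 60
= 17253.627 / 60
= 287.56 rad/s

287.56 rad/s


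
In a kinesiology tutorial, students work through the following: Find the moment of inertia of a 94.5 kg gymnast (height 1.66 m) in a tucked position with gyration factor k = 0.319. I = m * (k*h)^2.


Radius of gyration = 0.319 * 1.66 = 0.52954 m
I = 94.5 * 0.52954^2
= 94.5 * 0.280413
= 26.499 kg*m^2

26.499 kg*m^2


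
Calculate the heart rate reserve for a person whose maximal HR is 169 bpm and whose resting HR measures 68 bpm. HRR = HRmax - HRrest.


HRmax = 169 bpm
HRrest = 68 bpm
HRR = 169 - 68 = 101 bpm

101 bpm


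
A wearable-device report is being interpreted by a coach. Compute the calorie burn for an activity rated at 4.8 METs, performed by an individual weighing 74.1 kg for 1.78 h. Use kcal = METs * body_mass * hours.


Product of METs and mass = 4.8 * 74.1 = 355.68
Total kcal = 355.68 * 1.78 = 633.11 kcal

633.11 kcal


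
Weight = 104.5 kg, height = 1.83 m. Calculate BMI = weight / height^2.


height^2 = 1.83^2 = 3.3489
BMI = 104.5 / 3.3489 = 31.2 kg/m^2

31.2 kg/m^2
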